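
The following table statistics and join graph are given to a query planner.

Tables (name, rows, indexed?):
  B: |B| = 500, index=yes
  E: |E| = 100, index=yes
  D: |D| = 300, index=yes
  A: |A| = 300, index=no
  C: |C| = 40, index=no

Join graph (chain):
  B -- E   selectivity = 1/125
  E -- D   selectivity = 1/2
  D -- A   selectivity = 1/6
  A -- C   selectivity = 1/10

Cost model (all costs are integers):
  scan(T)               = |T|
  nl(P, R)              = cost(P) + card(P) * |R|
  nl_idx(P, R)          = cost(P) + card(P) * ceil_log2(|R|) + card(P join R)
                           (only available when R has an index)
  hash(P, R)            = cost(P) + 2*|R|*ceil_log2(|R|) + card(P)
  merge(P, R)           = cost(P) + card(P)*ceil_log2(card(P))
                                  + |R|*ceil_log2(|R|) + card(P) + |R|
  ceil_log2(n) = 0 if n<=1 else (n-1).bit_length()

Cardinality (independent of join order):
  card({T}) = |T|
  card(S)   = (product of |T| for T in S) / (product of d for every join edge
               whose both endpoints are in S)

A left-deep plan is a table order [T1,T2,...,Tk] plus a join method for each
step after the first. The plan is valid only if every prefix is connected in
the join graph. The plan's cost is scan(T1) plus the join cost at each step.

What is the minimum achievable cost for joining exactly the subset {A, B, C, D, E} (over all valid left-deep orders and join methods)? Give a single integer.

Selinger DP over subsets of {A,B,C,D,E}:
  {B}: scan cost=500, card=500
  {E}: scan cost=100, card=100
  {D}: scan cost=300, card=300
  {A}: scan cost=300, card=300
  {C}: scan cost=40, card=40
  {BE}: card=400; try (B,nl_idx)→1400, (E,hash)→2400, (E,nl_idx)→4400, (B,merge)→5900, (E,merge)→6300, (B,hash)→9200 …(+2); best=1400 via (B,nl_idx)
  {DE}: card=15000; try (E,hash)→2000, (D,merge)→3900, (E,merge)→4100, (D,hash)→5600, (D,nl_idx)→16000, (E,nl_idx)→17400 …(+2); best=2000 via (E,hash)
  {AD}: card=15000; try (D,hash)→6000, (A,hash)→6000, (D,merge)→6300, (A,merge)→6300, (D,nl_idx)→18000, (D,nl)→90300 …(+1); best=6000 via (D,hash)
  {AC}: card=1200; try (C,hash)→1080, (A,merge)→3320, (C,merge)→3580, (A,hash)→5480, (A,nl)→12040, (C,nl)→12300; best=1080 via (C,hash)
  {BDE}: card=60000; try (D,hash)→7200, (D,merge)→8400, (B,hash)→26000, (D,nl_idx)→65000, (D,nl)→121400, (B,nl_idx)→197000 …(+2); best=7200 via (D,hash)
  {ADE}: card=750000; try (E,hash)→22400, (A,hash)→22400, (A,merge)→230000, (E,merge)→231800, (E,nl_idx)→861000, (E,nl)→1506000 …(+1); best=22400 via (E,hash)
  {ACD}: card=60000; try (D,hash)→7680, (D,merge)→18480, (C,hash)→21480, (D,nl_idx)→71880, (C,merge)→231280, (D,nl)→361080 …(+1); best=7680 via (D,hash)
  {ABDE}: card=3000000; try (A,hash)→72600, (B,hash)→781400, (A,merge)→1030200, (B,nl_idx)→9772400, (B,merge)→15777400, (A,nl)→18007200 …(+1); best=72600 via (A,hash)
  {ACDE}: card=3000000; try (E,hash)→69080, (C,hash)→772880, (E,merge)→1028480, (E,nl_idx)→3427680, (E,nl)→6007680, (C,merge)→15772680 …(+1); best=69080 via (E,hash)
  {ABCDE}: card=12000000; try (C,hash)→3073080, (B,hash)→3078080, (B,nl_idx)→39069080, (C,merge)→69072880, (B,merge)→69074080, (C,nl)→120072600 …(+1); best=3073080 via (C,hash)

3073080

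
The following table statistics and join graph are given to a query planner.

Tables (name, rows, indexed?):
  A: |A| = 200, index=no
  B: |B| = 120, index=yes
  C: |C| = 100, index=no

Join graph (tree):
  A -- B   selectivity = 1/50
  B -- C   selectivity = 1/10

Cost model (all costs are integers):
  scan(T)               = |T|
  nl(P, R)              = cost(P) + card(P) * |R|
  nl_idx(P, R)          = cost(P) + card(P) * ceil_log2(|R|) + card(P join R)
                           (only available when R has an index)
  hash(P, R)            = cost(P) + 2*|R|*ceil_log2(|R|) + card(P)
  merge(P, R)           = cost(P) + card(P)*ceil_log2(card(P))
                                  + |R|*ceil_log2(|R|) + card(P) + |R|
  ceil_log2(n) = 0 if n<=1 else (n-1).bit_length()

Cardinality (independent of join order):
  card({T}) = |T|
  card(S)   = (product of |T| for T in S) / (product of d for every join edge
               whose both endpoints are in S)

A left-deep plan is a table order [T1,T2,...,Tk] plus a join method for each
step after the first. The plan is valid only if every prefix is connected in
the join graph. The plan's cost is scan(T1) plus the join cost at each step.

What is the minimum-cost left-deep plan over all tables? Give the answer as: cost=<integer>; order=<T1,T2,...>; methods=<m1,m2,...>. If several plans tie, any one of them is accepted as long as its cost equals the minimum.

cost=3960; order=A,B,C; methods=hash,hash

Selinger DP (subsets sized 1..n):
  {A}: scan cost=200, card=200
  {B}: scan cost=120, card=120
  {C}: scan cost=100, card=100
  {AB}: card=480; try (B,hash)→2080, (B,nl_idx)→2080, (A,merge)→2880, (B,merge)→2960, (A,hash)→3440, (A,nl)→24120 …(+1); best=2080 via (B,hash)
  {BC}: card=1200; try (C,hash)→1640, (B,merge)→1860, (C,merge)→1880, (B,hash)→1880, (B,nl_idx)→2000, (B,nl)→12100 …(+1); best=1640 via (C,hash)
  {ABC}: card=4800; try (C,hash)→3960, (A,hash)→6040, (C,merge)→7680, (A,merge)→17840, (C,nl)→50080, (A,nl)→241640; best=3960 via (C,hash)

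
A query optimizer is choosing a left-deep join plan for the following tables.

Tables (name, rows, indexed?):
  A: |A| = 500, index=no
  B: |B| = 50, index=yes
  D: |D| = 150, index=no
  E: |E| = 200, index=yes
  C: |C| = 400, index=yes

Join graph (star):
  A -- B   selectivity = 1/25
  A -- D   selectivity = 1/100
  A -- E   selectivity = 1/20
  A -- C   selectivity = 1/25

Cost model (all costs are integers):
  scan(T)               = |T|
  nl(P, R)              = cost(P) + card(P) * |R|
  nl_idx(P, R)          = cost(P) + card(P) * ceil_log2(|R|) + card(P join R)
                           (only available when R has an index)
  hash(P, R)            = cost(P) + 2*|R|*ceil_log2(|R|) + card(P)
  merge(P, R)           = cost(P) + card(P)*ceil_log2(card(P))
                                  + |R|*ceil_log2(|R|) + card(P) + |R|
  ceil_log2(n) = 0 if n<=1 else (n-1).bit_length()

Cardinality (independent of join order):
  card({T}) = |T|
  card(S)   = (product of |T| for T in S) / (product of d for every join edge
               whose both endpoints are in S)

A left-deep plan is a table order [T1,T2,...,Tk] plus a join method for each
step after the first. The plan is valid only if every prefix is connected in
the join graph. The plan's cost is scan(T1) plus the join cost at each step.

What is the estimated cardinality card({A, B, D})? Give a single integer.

1500

Tables in S: A(500), B(50), D(150)
Edges inside S: A-B(d=25), A-D(d=100)
numerator = 500 * 50 * 150 = 3750000
denominator = 25 * 100 = 2500
card(S) = 3750000 / 2500 = 1500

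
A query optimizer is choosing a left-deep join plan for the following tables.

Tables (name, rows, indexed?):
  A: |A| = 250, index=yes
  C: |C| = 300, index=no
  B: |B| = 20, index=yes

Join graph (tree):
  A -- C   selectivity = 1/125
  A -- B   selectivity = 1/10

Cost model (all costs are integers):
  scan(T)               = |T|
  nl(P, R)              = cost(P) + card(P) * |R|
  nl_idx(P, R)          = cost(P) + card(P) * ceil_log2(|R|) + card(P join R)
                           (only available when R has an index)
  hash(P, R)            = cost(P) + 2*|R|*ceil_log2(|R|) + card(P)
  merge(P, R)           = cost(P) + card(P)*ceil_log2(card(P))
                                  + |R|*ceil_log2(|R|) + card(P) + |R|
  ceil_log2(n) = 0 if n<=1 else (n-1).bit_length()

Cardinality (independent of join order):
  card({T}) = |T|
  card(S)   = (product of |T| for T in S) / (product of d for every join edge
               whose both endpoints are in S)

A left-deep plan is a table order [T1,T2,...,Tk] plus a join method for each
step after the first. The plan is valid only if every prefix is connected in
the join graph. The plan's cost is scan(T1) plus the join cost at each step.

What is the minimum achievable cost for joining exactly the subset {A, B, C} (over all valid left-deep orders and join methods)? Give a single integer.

4100

Selinger DP over subsets of {A,B,C}:
  {A}: scan cost=250, card=250
  {C}: scan cost=300, card=300
  {B}: scan cost=20, card=20
  {AC}: card=600; try (A,nl_idx)→3300, (A,hash)→4600, (C,merge)→5500, (A,merge)→5550, (C,hash)→5900, (C,nl)→75250 …(+1); best=3300 via (A,nl_idx)
  {AB}: card=500; try (A,nl_idx)→680, (B,hash)→700, (B,nl_idx)→2000, (A,merge)→2390, (B,merge)→2620, (A,hash)→4040 …(+2); best=680 via (A,nl_idx)
  {ABC}: card=1200; try (B,hash)→4100, (C,hash)→6580, (B,nl_idx)→7500, (C,merge)→8680, (B,merge)→10020, (B,nl)→15300 …(+1); best=4100 via (B,hash)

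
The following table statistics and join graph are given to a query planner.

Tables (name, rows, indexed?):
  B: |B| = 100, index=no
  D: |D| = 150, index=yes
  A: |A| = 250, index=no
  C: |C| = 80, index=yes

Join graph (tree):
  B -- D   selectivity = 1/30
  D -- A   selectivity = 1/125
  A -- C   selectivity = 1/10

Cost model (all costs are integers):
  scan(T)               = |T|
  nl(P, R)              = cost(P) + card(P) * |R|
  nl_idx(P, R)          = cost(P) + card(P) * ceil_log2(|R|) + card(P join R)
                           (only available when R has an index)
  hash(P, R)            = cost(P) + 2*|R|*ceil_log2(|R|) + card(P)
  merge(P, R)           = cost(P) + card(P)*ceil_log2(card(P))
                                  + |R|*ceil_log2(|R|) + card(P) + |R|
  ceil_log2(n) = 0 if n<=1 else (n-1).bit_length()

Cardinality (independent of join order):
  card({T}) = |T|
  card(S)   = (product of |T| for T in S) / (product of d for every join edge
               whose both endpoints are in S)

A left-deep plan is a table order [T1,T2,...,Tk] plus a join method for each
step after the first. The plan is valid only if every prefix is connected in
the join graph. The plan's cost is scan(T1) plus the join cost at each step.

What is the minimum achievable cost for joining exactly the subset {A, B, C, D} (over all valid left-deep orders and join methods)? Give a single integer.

Selinger DP over subsets of {A,B,C,D}:
  {B}: scan cost=100, card=100
  {D}: scan cost=150, card=150
  {A}: scan cost=250, card=250
  {C}: scan cost=80, card=80
  {BD}: card=500; try (D,nl_idx)→1400, (B,hash)→1700, (D,merge)→2250, (B,merge)→2300, (D,hash)→2600, (D,nl)→15100 …(+1); best=1400 via (D,nl_idx)
  {AD}: card=300; try (D,nl_idx)→2550, (D,hash)→2900, (A,merge)→3750, (D,merge)→3850, (A,hash)→4300, (A,nl)→37650 …(+1); best=2550 via (D,nl_idx)
  {AC}: card=2000; try (C,hash)→1620, (A,merge)→2970, (C,merge)→3140, (C,nl_idx)→4000, (A,hash)→4160, (A,nl)→20080 …(+1); best=1620 via (C,hash)
  {ABD}: card=1000; try (B,hash)→4250, (A,hash)→5900, (B,merge)→6350, (A,merge)→8650, (B,nl)→32550, (A,nl)→126400; best=4250 via (B,hash)
  {ACD}: card=2400; try (C,hash)→3970, (D,hash)→6020, (C,merge)→6190, (C,nl_idx)→7050, (D,nl_idx)→20020, (C,nl)→26550 …(+2); best=3970 via (C,hash)
  {ABCD}: card=8000; try (C,hash)→6370, (B,hash)→7770, (C,merge)→15890, (C,nl_idx)→19250, (B,merge)→35970, (C,nl)→84250 …(+1); best=6370 via (C,hash)

6370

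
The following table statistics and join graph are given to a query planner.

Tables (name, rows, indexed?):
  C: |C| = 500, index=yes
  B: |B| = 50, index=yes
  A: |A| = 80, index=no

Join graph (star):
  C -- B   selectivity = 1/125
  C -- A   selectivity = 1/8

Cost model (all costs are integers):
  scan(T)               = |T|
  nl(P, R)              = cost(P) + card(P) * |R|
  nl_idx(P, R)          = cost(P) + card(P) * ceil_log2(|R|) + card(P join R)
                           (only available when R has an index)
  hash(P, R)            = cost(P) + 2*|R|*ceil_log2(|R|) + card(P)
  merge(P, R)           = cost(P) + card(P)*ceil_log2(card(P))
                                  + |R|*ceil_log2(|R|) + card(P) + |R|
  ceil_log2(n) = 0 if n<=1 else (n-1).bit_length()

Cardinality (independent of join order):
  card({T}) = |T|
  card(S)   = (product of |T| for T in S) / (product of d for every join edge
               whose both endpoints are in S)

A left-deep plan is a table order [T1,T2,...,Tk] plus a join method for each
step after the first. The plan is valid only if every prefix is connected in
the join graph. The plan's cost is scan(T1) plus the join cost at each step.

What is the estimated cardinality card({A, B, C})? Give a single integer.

Tables in S: A(80), B(50), C(500)
Edges inside S: C-B(d=125), C-A(d=8)
numerator = 80 * 50 * 500 = 2000000
denominator = 125 * 8 = 1000
card(S) = 2000000 / 1000 = 2000

2000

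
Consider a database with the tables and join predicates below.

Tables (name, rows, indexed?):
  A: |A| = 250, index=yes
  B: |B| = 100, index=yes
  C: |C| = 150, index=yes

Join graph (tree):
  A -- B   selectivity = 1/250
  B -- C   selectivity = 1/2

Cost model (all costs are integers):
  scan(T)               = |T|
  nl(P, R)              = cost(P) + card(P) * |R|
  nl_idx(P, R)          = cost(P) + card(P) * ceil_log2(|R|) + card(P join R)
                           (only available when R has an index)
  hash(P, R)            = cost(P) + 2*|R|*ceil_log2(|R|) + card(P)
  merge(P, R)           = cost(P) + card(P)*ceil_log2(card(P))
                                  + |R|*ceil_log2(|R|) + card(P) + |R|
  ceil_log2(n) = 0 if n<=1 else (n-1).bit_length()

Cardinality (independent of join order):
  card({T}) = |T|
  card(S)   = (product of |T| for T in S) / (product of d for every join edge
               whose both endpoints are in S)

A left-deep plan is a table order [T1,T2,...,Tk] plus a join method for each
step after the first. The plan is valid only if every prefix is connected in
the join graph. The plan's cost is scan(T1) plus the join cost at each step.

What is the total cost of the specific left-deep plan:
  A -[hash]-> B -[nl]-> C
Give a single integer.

16900

step 1: scan A: cost=250, card=250
step 2: join B via hash
    card(P join B) = 250*100/(250) = 100
    cost = 250 + 2*100*7 + 250 = 1900
step 3: join C via nl
    card(P join C) = 100*150/(2) = 7500
    cost = 1900 + 100*150 = 16900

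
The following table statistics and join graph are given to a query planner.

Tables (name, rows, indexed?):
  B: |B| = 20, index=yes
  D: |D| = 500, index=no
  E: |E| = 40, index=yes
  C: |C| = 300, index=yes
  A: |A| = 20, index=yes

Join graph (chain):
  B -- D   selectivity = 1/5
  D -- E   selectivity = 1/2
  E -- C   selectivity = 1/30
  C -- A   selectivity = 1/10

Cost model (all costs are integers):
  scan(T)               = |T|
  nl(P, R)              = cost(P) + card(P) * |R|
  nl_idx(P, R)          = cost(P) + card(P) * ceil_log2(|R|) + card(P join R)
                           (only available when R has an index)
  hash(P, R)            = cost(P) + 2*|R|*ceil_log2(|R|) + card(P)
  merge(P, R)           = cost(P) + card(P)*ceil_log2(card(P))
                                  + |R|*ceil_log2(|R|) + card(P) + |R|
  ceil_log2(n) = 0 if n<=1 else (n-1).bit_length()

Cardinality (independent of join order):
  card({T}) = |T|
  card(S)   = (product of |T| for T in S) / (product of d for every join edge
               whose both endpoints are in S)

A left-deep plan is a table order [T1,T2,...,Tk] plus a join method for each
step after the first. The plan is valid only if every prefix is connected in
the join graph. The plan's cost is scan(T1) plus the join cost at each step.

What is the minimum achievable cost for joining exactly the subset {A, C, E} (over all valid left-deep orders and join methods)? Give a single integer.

Selinger DP over subsets of {A,C,E}:
  {E}: scan cost=40, card=40
  {C}: scan cost=300, card=300
  {A}: scan cost=20, card=20
  {CE}: card=400; try (C,nl_idx)→800, (E,hash)→1080, (E,nl_idx)→2500, (C,merge)→3320, (E,merge)→3580, (C,hash)→5480 …(+2); best=800 via (C,nl_idx)
  {AC}: card=600; try (C,nl_idx)→800, (A,hash)→800, (A,nl_idx)→2400, (C,merge)→3140, (A,merge)→3420, (C,hash)→5440 …(+2); best=800 via (C,nl_idx)
  {ACE}: card=800; try (A,hash)→1400, (E,hash)→1880, (A,nl_idx)→3600, (A,merge)→4920, (E,nl_idx)→5200, (E,merge)→7680 …(+2); best=1400 via (A,hash)

1400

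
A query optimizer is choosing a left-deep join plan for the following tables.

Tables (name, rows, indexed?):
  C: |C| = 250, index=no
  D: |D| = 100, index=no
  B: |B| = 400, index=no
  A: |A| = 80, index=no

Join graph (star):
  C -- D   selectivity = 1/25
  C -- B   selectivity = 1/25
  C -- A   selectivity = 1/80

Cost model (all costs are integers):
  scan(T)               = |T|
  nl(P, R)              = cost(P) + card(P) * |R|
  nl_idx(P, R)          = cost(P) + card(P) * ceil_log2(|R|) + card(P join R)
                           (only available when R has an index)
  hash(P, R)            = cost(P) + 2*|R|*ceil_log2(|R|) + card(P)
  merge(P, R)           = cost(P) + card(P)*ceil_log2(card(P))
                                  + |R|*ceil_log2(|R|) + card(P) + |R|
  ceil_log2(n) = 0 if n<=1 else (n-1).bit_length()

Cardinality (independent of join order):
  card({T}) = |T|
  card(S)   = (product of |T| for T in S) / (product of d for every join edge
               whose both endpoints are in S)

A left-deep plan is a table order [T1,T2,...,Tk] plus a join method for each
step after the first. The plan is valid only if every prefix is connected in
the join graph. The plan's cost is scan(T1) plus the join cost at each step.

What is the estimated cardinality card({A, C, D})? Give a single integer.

1000

Tables in S: A(80), C(250), D(100)
Edges inside S: C-D(d=25), C-A(d=80)
numerator = 80 * 250 * 100 = 2000000
denominator = 25 * 80 = 2000
card(S) = 2000000 / 2000 = 1000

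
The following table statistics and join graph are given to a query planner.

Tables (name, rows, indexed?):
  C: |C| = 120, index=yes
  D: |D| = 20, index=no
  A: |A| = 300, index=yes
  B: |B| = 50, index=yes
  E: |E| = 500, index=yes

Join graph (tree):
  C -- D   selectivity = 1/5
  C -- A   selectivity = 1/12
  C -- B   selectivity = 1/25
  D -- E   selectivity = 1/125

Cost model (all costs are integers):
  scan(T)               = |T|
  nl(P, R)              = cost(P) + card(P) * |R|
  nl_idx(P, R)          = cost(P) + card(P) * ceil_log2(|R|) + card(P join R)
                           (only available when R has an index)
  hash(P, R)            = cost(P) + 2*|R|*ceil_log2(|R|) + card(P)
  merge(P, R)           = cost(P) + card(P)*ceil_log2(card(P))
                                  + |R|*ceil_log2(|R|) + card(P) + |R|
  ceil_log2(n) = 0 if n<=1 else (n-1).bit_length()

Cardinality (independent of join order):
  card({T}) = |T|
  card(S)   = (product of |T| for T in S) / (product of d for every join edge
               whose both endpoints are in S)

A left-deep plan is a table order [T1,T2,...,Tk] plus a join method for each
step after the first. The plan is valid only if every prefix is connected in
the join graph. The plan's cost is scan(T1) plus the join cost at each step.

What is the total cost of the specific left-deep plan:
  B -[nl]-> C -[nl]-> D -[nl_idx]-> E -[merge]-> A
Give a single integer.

step 1: scan B: cost=50, card=50
step 2: join C via nl
    card(P join C) = 50*120/(25) = 240
    cost = 50 + 50*120 = 6050
step 3: join D via nl
    card(P join D) = 240*20/(5) = 960
    cost = 6050 + 240*20 = 10850
step 4: join E via nl_idx
    card(P join E) = 960*500/(125) = 3840
    cost = 10850 + 960*9 + 3840 = 23330
step 5: join A via merge
    card(P join A) = 3840*300/(12) = 96000
    cost = 23330 + 3840*12 + 300*9 + 3840 + 300 = 76250

76250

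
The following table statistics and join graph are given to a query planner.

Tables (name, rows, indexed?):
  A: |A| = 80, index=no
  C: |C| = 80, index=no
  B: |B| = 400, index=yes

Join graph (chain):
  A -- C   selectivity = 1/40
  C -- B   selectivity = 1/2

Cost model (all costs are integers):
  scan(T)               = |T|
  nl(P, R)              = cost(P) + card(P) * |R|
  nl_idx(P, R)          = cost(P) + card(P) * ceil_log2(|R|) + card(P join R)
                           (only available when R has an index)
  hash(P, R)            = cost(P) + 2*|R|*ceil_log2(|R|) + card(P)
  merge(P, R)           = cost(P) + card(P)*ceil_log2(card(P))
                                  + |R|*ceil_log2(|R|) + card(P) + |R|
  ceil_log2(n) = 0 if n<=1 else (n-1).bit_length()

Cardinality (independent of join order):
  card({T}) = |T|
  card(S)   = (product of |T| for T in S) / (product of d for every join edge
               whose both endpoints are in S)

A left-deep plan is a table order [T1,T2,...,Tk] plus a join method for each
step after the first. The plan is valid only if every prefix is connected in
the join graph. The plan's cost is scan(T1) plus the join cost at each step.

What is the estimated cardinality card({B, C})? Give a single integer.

Tables in S: B(400), C(80)
Edges inside S: C-B(d=2)
numerator = 400 * 80 = 32000
denominator = 2 = 2
card(S) = 32000 / 2 = 16000

16000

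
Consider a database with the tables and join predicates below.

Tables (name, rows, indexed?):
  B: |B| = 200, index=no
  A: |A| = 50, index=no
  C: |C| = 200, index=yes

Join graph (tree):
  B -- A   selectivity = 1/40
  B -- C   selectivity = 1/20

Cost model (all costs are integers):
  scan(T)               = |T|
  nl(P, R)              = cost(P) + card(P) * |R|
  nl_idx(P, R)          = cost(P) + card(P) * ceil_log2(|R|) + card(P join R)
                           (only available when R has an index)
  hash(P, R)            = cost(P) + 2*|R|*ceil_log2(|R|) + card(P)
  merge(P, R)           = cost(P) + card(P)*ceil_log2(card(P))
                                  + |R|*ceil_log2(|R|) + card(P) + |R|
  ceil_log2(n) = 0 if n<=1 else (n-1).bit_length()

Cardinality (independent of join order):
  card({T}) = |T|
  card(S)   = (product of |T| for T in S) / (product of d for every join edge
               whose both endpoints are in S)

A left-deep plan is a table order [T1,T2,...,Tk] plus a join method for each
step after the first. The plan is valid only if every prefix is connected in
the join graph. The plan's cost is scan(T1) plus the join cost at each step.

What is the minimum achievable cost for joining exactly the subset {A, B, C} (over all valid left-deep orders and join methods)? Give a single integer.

4450

Selinger DP over subsets of {A,B,C}:
  {B}: scan cost=200, card=200
  {A}: scan cost=50, card=50
  {C}: scan cost=200, card=200
  {AB}: card=250; try (A,hash)→1000, (B,merge)→2200, (A,merge)→2350, (B,hash)→3300, (B,nl)→10050, (A,nl)→10200; best=1000 via (A,hash)
  {BC}: card=2000; try (C,hash)→3600, (B,hash)→3600, (C,merge)→3800, (C,nl_idx)→3800, (B,merge)→3800, (C,nl)→40200 …(+1); best=3600 via (C,hash)
  {ABC}: card=2500; try (C,hash)→4450, (C,merge)→5050, (C,nl_idx)→5500, (A,hash)→6200, (A,merge)→27950, (C,nl)→51000 …(+1); best=4450 via (C,hash)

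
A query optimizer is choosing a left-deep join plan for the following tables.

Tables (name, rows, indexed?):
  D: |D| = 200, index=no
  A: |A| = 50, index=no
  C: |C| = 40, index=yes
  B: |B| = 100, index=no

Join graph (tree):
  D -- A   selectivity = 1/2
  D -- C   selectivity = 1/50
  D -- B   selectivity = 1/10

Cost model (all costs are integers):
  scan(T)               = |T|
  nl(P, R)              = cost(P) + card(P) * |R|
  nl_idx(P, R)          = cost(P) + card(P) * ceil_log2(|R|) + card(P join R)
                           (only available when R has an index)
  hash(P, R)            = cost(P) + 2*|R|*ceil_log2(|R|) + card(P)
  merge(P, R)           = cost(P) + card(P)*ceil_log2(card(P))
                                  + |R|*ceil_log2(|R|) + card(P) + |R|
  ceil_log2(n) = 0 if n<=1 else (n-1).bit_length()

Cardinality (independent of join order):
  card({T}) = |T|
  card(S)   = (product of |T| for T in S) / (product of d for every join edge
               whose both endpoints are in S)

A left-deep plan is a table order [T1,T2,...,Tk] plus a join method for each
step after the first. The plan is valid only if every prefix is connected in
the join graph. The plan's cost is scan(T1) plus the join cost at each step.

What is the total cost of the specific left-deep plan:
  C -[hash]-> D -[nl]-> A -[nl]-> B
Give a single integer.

411280

step 1: scan C: cost=40, card=40
step 2: join D via hash
    card(P join D) = 40*200/(50) = 160
    cost = 40 + 2*200*8 + 40 = 3280
step 3: join A via nl
    card(P join A) = 160*50/(2) = 4000
    cost = 3280 + 160*50 = 11280
step 4: join B via nl
    card(P join B) = 4000*100/(10) = 40000
    cost = 11280 + 4000*100 = 411280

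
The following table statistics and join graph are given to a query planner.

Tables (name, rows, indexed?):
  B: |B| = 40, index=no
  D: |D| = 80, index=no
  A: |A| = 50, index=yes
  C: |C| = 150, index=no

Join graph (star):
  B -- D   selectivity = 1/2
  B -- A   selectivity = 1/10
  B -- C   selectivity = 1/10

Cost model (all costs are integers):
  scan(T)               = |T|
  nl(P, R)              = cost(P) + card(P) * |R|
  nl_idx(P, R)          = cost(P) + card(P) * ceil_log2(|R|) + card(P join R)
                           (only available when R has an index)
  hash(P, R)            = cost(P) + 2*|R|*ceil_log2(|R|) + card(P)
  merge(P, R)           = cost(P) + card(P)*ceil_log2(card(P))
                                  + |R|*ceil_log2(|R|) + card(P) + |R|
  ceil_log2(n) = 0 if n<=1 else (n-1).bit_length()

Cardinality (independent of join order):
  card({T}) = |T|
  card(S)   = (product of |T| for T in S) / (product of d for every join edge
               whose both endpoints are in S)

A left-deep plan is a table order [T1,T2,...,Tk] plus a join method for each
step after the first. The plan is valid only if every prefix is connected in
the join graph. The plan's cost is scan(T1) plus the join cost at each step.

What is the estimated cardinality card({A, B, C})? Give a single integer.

Tables in S: A(50), B(40), C(150)
Edges inside S: B-A(d=10), B-C(d=10)
numerator = 50 * 40 * 150 = 300000
denominator = 10 * 10 = 100
card(S) = 300000 / 100 = 3000

3000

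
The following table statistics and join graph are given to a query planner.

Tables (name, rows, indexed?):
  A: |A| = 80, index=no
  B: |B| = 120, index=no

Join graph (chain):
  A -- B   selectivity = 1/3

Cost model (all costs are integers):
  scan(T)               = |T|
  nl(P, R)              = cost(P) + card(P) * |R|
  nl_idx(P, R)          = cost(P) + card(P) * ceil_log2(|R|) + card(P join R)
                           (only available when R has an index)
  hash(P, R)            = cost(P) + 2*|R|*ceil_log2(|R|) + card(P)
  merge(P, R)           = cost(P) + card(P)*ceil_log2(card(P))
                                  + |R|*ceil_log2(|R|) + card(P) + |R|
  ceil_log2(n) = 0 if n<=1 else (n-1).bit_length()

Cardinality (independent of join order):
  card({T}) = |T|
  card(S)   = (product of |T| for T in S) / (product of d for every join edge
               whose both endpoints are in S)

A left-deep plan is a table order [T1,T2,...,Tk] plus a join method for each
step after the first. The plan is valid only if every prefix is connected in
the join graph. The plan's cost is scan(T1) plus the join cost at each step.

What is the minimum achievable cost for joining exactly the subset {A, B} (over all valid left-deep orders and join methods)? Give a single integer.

1360

Selinger DP over subsets of {A,B}:
  {A}: scan cost=80, card=80
  {B}: scan cost=120, card=120
  {AB}: card=3200; try (A,hash)→1360, (B,merge)→1680, (A,merge)→1720, (B,hash)→1840, (B,nl)→9680, (A,nl)→9720; best=1360 via (A,hash)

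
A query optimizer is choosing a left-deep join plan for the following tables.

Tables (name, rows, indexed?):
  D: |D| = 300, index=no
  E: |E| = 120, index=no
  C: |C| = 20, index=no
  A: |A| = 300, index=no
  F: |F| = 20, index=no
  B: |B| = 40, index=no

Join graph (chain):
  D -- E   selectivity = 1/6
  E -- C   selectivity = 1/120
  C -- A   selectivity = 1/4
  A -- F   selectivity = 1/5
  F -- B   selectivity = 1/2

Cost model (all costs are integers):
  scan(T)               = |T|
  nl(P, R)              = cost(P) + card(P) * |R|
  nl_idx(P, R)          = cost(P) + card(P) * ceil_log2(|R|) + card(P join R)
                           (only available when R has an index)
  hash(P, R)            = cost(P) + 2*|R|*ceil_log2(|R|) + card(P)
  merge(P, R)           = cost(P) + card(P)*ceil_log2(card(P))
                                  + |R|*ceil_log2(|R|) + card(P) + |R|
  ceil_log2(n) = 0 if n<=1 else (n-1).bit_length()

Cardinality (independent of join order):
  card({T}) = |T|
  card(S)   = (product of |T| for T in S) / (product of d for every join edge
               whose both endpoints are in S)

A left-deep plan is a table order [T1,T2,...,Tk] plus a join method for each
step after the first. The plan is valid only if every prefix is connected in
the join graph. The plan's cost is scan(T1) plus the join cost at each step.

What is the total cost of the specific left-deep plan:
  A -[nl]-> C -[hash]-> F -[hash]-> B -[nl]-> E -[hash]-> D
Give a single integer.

14539880

step 1: scan A: cost=300, card=300
step 2: join C via nl
    card(P join C) = 300*20/(4) = 1500
    cost = 300 + 300*20 = 6300
step 3: join F via hash
    card(P join F) = 1500*20/(5) = 6000
    cost = 6300 + 2*20*5 + 1500 = 8000
step 4: join B via hash
    card(P join B) = 6000*40/(2) = 120000
    cost = 8000 + 2*40*6 + 6000 = 14480
step 5: join E via nl
    card(P join E) = 120000*120/(120) = 120000
    cost = 14480 + 120000*120 = 14414480
step 6: join D via hash
    card(P join D) = 120000*300/(6) = 6000000
    cost = 14414480 + 2*300*9 + 120000 = 14539880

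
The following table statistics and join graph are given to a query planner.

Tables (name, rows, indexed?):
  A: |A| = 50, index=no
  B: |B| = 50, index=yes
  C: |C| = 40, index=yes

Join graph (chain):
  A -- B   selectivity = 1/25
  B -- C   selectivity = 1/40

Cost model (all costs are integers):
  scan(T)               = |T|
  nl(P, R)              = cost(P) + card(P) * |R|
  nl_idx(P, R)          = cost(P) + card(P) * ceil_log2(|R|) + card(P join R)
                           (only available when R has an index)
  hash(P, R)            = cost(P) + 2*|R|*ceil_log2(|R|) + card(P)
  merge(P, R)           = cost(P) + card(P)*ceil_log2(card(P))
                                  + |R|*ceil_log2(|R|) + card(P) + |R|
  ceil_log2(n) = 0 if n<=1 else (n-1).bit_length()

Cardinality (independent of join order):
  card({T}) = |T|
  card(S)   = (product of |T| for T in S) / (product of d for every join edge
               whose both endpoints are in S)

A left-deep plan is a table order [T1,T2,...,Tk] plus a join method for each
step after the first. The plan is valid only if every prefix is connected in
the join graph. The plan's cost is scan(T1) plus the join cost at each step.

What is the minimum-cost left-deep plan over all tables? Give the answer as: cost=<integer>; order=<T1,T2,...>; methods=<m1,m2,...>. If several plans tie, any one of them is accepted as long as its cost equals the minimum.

Selinger DP (subsets sized 1..n):
  {A}: scan cost=50, card=50
  {B}: scan cost=50, card=50
  {C}: scan cost=40, card=40
  {AB}: card=100; try (B,nl_idx)→450, (B,hash)→700, (A,hash)→700, (B,merge)→750, (A,merge)→750, (B,nl)→2550 …(+1); best=450 via (B,nl_idx)
  {BC}: card=50; try (B,nl_idx)→330, (C,nl_idx)→400, (C,hash)→580, (B,merge)→670, (C,merge)→680, (B,hash)→680 …(+2); best=330 via (B,nl_idx)
  {ABC}: card=100; try (A,hash)→980, (C,hash)→1030, (A,merge)→1030, (C,nl_idx)→1150, (C,merge)→1530, (A,nl)→2830 …(+1); best=980 via (A,hash)

cost=980; order=C,B,A; methods=nl_idx,hash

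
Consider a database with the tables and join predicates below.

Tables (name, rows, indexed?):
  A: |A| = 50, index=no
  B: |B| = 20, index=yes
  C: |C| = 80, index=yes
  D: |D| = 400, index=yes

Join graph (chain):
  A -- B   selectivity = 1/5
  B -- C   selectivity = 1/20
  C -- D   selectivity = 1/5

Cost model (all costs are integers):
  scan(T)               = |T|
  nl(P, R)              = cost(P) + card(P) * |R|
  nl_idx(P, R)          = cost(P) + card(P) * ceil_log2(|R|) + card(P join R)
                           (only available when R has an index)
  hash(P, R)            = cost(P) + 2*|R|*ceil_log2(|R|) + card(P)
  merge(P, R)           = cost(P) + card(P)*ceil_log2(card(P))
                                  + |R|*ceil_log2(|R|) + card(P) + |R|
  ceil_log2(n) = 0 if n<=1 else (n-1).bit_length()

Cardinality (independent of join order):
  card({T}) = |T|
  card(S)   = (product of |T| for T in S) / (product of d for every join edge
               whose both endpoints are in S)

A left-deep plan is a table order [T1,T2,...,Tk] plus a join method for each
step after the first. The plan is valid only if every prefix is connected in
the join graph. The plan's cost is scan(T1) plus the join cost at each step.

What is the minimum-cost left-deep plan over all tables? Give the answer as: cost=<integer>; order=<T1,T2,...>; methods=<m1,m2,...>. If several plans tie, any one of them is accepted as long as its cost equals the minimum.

cost=8920; order=B,C,A,D; methods=nl_idx,hash,hash

Selinger DP (subsets sized 1..n):
  {A}: scan cost=50, card=50
  {B}: scan cost=20, card=20
  {C}: scan cost=80, card=80
  {D}: scan cost=400, card=400
  {AB}: card=200; try (B,hash)→300, (A,merge)→490, (B,nl_idx)→500, (B,merge)→520, (A,hash)→640, (A,nl)→1020 …(+1); best=300 via (B,hash)
  {BC}: card=80; try (C,nl_idx)→240, (B,hash)→360, (B,nl_idx)→560, (C,merge)→780, (B,merge)→840, (C,hash)→1160 …(+2); best=240 via (C,nl_idx)
  {CD}: card=6400; try (C,hash)→1920, (D,merge)→4720, (C,merge)→5040, (D,nl_idx)→7200, (D,hash)→7360, (C,nl_idx)→9600 …(+2); best=1920 via (C,hash)
  {ABC}: card=800; try (A,hash)→920, (A,merge)→1230, (C,hash)→1620, (C,nl_idx)→2500, (C,merge)→2740, (A,nl)→4240 …(+1); best=920 via (A,hash)
  {BCD}: card=6400; try (D,merge)→4880, (D,nl_idx)→7360, (D,hash)→7520, (B,hash)→8520, (D,nl)→32240, (B,nl_idx)→40320 …(+2); best=4880 via (D,merge)
  {ABCD}: card=64000; try (D,hash)→8920, (A,hash)→11880, (D,merge)→13720, (D,nl_idx)→72120, (A,merge)→94830, (D,nl)→320920 …(+1); best=8920 via (D,hash)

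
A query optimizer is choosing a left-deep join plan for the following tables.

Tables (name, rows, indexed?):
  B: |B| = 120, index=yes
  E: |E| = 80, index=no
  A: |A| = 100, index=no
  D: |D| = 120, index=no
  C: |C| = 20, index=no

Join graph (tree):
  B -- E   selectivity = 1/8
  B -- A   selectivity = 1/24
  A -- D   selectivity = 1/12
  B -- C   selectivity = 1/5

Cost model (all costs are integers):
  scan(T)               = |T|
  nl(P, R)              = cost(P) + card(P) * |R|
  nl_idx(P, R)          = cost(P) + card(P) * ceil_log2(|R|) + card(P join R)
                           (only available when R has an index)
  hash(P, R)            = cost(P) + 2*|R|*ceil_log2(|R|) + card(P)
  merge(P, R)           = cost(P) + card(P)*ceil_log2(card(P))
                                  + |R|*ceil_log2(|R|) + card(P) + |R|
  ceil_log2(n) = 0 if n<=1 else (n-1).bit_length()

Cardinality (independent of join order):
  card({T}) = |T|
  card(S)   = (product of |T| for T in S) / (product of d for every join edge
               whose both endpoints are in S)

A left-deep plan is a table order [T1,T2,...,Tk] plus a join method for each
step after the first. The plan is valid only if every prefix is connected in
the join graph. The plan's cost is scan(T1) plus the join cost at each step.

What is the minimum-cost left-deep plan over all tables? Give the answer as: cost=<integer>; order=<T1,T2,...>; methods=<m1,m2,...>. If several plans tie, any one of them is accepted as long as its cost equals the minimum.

Selinger DP (subsets sized 1..n):
  {B}: scan cost=120, card=120
  {E}: scan cost=80, card=80
  {A}: scan cost=100, card=100
  {D}: scan cost=120, card=120
  {C}: scan cost=20, card=20
  {BE}: card=1200; try (E,hash)→1360, (B,merge)→1680, (E,merge)→1720, (B,hash)→1840, (B,nl_idx)→1840, (B,nl)→9680 …(+1); best=1360 via (E,hash)
  {AB}: card=500; try (B,nl_idx)→1300, (A,hash)→1640, (B,merge)→1860, (B,hash)→1880, (A,merge)→1880, (B,nl)→12100 …(+1); best=1300 via (B,nl_idx)
  {BC}: card=480; try (C,hash)→440, (B,nl_idx)→640, (B,merge)→1100, (C,merge)→1200, (B,hash)→1720, (B,nl)→2420 …(+1); best=440 via (C,hash)
  {AD}: card=1000; try (A,hash)→1640, (D,merge)→1860, (D,hash)→1880, (A,merge)→1880, (D,nl)→12100, (A,nl)→12120; best=1640 via (A,hash)
  {ABE}: card=5000; try (E,hash)→2920, (A,hash)→3960, (E,merge)→6940, (A,merge)→16560, (E,nl)→41300, (A,nl)→121360; best=2920 via (E,hash)
  {BCE}: card=4800; try (E,hash)→2040, (C,hash)→2760, (E,merge)→5880, (C,merge)→15880, (C,nl)→25360, (E,nl)→38840; best=2040 via (E,hash)
  {ABD}: card=5000; try (D,hash)→3480, (B,hash)→4320, (D,merge)→7260, (B,merge)→13600, (B,nl_idx)→13640, (D,nl)→61300 …(+1); best=3480 via (D,hash)
  {ABC}: card=2000; try (C,hash)→2000, (A,hash)→2320, (A,merge)→6040, (C,merge)→6420, (C,nl)→11300, (A,nl)→48440; best=2000 via (C,hash)
  {ABDE}: card=50000; try (E,hash)→9600, (D,hash)→9600, (D,merge)→73880, (E,merge)→74120, (E,nl)→403480, (D,nl)→602920; best=9600 via (E,hash)
  {ABCE}: card=20000; try (E,hash)→5120, (C,hash)→8120, (A,hash)→8240, (E,merge)→26640, (A,merge)→70040, (C,merge)→73040 …(+3); best=5120 via (E,hash)
  {ABCD}: card=20000; try (D,hash)→5680, (C,hash)→8680, (D,merge)→26960, (C,merge)→73600, (C,nl)→103480, (D,nl)→242000; best=5680 via (D,hash)
  {ABCDE}: card=200000; try (E,hash)→26800, (D,hash)→26800, (C,hash)→59800, (D,merge)→326080, (E,merge)→326320, (C,merge)→859720 …(+3); best=26800 via (E,hash)

cost=26800; order=A,B,C,D,E; methods=nl_idx,hash,hash,hash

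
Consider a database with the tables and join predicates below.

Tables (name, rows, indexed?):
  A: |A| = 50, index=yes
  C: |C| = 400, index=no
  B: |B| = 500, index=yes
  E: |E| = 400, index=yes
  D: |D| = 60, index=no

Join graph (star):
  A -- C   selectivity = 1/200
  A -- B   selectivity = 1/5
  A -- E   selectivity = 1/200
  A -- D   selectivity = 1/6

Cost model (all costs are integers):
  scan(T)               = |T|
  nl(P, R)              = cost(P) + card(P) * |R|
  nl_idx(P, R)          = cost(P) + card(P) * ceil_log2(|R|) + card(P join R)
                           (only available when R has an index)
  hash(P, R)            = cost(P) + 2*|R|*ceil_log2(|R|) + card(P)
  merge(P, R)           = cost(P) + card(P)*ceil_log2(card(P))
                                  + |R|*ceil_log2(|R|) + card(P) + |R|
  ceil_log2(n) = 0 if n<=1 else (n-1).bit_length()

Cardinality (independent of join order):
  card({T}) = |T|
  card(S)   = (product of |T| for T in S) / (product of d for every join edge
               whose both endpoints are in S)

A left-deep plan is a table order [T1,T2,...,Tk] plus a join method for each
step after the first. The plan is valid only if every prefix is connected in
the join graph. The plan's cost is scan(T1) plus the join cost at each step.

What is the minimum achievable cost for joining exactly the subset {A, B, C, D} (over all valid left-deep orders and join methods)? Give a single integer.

12220

Selinger DP over subsets of {A,B,C,D}:
  {A}: scan cost=50, card=50
  {C}: scan cost=400, card=400
  {B}: scan cost=500, card=500
  {D}: scan cost=60, card=60
  {AC}: card=100; try (A,hash)→1400, (A,nl_idx)→2900, (C,merge)→4400, (A,merge)→4750, (C,hash)→7300, (C,nl)→20050 …(+1); best=1400 via (A,hash)
  {AB}: card=5000; try (A,hash)→1600, (B,merge)→5400, (B,nl_idx)→5500, (A,merge)→5850, (A,nl_idx)→8500, (B,hash)→9100 …(+2); best=1600 via (A,hash)
  {AD}: card=500; try (A,hash)→720, (D,hash)→820, (D,merge)→820, (A,merge)→830, (A,nl_idx)→920, (D,nl)→3050 …(+1); best=720 via (A,hash)
  {ABC}: card=10000; try (B,merge)→7200, (B,hash)→10500, (B,nl_idx)→12300, (C,hash)→13800, (B,nl)→51400, (C,merge)→75600 …(+1); best=7200 via (B,merge)
  {ACD}: card=1000; try (D,hash)→2220, (D,merge)→2620, (D,nl)→7400, (C,hash)→8420, (C,merge)→9720, (C,nl)→200720; best=2220 via (D,hash)
  {ABD}: card=50000; try (D,hash)→7320, (B,hash)→10220, (B,merge)→10720, (B,nl_idx)→55220, (D,merge)→72020, (B,nl)→250720 …(+1); best=7320 via (D,hash)
  {ABCD}: card=100000; try (B,hash)→12220, (D,hash)→17920, (B,merge)→18220, (C,hash)→64520, (B,nl_idx)→111220, (D,merge)→157620 …(+4); best=12220 via (B,hash)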